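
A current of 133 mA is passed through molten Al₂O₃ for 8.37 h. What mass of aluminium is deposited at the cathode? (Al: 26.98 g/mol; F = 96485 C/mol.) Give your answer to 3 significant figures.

0.374 g

Charge passed = 0.133 × 30132 = 4008 C
n(e⁻) = Q/F = 4008/96485 = 0.04154 mol
Al³⁺ + 3e⁻ → Al, so n(Al) = 0.04154 / 3 = 0.01385 mol
m = 0.01385 × 26.98 = 0.374 g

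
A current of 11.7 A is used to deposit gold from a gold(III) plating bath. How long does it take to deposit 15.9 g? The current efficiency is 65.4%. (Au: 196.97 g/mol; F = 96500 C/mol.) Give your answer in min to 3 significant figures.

n(Au) = 15.9 / 196.97 = 0.08072 mol
Au³⁺ + 3e⁻ → Au, so n(e⁻) = 3 × 0.08072 = 0.2422 mol
Q = 0.2422 × 96500 / 0.654 = 35740 C
t = Q / I = 35740 / 11.7 = 3055 s = 50.9 min

50.9 min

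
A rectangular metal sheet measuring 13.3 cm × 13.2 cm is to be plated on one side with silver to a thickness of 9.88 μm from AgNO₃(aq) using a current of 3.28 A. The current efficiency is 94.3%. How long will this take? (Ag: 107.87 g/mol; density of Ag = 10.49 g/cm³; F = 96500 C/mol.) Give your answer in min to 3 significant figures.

8.77 min

Plated area = 13.3 × 13.2 = 175.6 cm²
Volume = 175.6 × 9.88×10⁻⁴ cm = 0.1735 cm³
m(Ag) = 0.1735 × 10.49 = 1.820 g
n(Ag) = 1.820 / 107.87 = 0.01687 mol; n(e⁻) = 0.01687 mol
Q = 0.01687 × 96500 / 0.943 = 1726 C
t = 1726 / 3.28 = 526.2 s = 8.77 min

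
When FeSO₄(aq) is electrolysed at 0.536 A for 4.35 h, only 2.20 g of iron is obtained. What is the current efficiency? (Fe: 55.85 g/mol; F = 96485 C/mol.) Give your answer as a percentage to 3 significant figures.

Q = 0.536 × 15660 = 8394 C
n(e⁻) = 8394 / 96485 = 0.08700 mol
Fe²⁺ + 2e⁻ → Fe, so theoretical n(Fe) = 0.04350 mol → 2.429 g
Efficiency = 2.20 / 2.429 = 0.9057 = 90.6%

90.6%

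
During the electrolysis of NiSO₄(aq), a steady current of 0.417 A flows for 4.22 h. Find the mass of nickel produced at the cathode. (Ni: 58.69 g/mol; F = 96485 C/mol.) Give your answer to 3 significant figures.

Q = It = 0.417 × 15192 = 6335 C
Moles of electrons = 6335 / 96485 = 0.06566 mol
Ni²⁺ + 2e⁻ → Ni, so n(Ni) = 0.06566 / 2 = 0.03283 mol
m = 0.03283 × 58.69 = 1.93 g

1.93 g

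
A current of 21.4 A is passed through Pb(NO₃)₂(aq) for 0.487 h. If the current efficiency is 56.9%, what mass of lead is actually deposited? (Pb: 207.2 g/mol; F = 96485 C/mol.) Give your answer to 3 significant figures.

22.9 g

Q = 21.4 × 1753.2 = 37520 C
n(e⁻) = 37520 / 96485 = 0.3889 mol
Pb²⁺ + 2e⁻ → Pb, so theoretical m(Pb) = 0.1945 × 207.2 = 40.30 g
Actual mass = 56.9% × 40.30 = 22.9 g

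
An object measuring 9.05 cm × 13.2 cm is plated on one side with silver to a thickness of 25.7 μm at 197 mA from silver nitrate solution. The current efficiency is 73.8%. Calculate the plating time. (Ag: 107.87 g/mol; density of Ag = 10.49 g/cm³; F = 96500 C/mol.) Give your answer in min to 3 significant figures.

Plated area = 9.05 × 13.2 = 119.5 cm²
Volume = 119.5 × 25.7×10⁻⁴ cm = 0.3071 cm³
m(Ag) = 0.3071 × 10.49 = 3.221 g
n(Ag) = 3.221 / 107.87 = 0.02986 mol; n(e⁻) = 0.02986 mol
Q = 0.02986 × 96500 / 0.738 = 3904 C
t = 3904 / 0.197 = 19820 s = 330 min

330 min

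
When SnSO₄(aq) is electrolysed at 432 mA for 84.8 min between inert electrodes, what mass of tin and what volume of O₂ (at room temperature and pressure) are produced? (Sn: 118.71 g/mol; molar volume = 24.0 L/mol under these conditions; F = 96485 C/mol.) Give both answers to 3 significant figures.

Q = 0.432 × 5088 = 2198 C; n(e⁻) = 2198 / 96485 = 0.02278 mol
Cathode: Sn²⁺ + 2e⁻ → Sn → n(Sn) = 0.02278/2 = 0.01139 mol → 1.35 g
Anode: 2H₂O → O₂ + 4H⁺ + 4e⁻ → n(O₂) = 0.02278/4 = 0.005695 mol → 0.137 L

1.35 g Sn; 0.137 L O₂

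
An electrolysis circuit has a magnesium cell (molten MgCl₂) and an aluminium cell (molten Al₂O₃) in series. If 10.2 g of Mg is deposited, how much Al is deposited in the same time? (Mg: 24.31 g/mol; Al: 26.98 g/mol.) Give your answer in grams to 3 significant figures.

n(Mg) = 10.2 / 24.31 = 0.4196 mol
Mg²⁺ + 2e⁻ → Mg, so n(e⁻) = 2 × 0.4196 = 0.8392 mol
In series, the same 0.8392 mol of electrons flows through the second cell.
Al³⁺ + 3e⁻ → Al, so n(Al) = 0.8392 / 3 = 0.2797 mol
m(Al) = 0.2797 × 26.98 = 7.55 g

7.55 g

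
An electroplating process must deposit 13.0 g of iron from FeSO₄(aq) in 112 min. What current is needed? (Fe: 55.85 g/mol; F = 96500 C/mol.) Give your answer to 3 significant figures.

n(Fe) = 13.0 / 55.85 = 0.2328 mol
Fe²⁺ + 2e⁻ → Fe, so n(e⁻) = 2 × 0.2328 = 0.4656 mol
Q = 0.4656 × 96500 = 44930 C
I = Q / t = 44930 / 6720 s = 6.69 A

6.69 A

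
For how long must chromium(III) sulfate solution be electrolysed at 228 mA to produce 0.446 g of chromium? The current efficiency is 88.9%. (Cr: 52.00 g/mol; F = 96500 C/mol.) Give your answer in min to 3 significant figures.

204 min

n(Cr) = 0.446 / 52.00 = 0.008577 mol
Cr³⁺ + 3e⁻ → Cr, so n(e⁻) = 3 × 0.008577 = 0.02573 mol
Q = 0.02573 × 96500 / 0.889 = 2793 C
t = Q / I = 2793 / 0.228 = 12250 s = 204 min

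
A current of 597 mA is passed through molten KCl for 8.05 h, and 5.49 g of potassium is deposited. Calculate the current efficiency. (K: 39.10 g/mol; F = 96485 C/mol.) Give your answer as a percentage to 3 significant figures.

78.3%

Q = 0.597 × 28980 = 17300 C
n(e⁻) = 17300 / 96485 = 0.1793 mol
K⁺ + e⁻ → K, so theoretical n(K) = 0.1793 mol → 7.011 g
Efficiency = 5.49 / 7.011 = 0.7831 = 78.3%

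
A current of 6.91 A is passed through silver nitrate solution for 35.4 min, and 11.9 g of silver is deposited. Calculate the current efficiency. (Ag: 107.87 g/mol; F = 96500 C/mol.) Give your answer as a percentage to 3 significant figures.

72.5%

Q = 6.91 × 2124 = 14680 C
n(e⁻) = 14680 / 96500 = 0.1521 mol
Ag⁺ + e⁻ → Ag, so theoretical n(Ag) = 0.1521 mol → 16.41 g
Efficiency = 11.9 / 16.41 = 0.7252 = 72.5%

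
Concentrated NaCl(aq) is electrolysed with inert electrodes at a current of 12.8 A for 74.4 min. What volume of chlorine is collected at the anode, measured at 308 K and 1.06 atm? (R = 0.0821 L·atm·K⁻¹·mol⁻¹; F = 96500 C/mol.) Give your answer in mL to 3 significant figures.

7060 mL

Q = It = 12.8 × 4464 = 57140 C
n(e⁻) = Q/F = 57140/96500 = 0.5921 mol
2Cl⁻ → Cl₂ + 2e⁻, so n(Cl₂) = 0.5921 / 2 = 0.2961 mol
V = nRT/P = 0.2961 × 0.0821 × 308 / 1.06 = 7.064 L
= 7060 mL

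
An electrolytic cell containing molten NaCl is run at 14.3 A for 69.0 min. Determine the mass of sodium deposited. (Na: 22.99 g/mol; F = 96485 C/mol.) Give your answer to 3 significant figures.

14.1 g

Charge passed = 14.3 × 4140 = 59200 C
n(e⁻) = Q/F = 59200/96485 = 0.6136 mol
Na⁺ + e⁻ → Na, so n(Na) = 0.6136 mol
m = 0.6136 × 22.99 = 14.1 g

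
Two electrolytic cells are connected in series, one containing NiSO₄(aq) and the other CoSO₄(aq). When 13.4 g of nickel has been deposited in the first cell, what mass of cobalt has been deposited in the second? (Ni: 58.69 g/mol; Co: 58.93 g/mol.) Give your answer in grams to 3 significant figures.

n(Ni) = 13.4 / 58.69 = 0.2283 mol
Ni²⁺ + 2e⁻ → Ni, so n(e⁻) = 2 × 0.2283 = 0.4566 mol
The cells are in series, so the same charge (and hence the same n(e⁻) = 0.4566 mol) passes through both.
Co²⁺ + 2e⁻ → Co, so n(Co) = 0.4566 / 2 = 0.2283 mol
m(Co) = 0.2283 × 58.93 = 13.5 g

13.5 g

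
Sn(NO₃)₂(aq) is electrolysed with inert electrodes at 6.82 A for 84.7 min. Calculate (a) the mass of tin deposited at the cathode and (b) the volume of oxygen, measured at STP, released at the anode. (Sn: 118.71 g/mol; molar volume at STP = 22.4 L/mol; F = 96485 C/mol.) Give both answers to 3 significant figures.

21.3 g Sn; 2.01 L O₂

Q = 6.82 × 5082 = 34660 C; n(e⁻) = 34660 / 96485 = 0.3592 mol
Cathode: Sn²⁺ + 2e⁻ → Sn → n(Sn) = 0.3592/2 = 0.1796 mol → 21.3 g
Anode: 2H₂O → O₂ + 4H⁺ + 4e⁻ → n(O₂) = 0.3592/4 = 0.08980 mol → 2.01 L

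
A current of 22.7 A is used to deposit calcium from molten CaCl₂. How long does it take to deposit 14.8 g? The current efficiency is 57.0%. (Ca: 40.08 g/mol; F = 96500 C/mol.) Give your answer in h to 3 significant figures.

1.53 h

n(Ca) = 14.8 / 40.08 = 0.3693 mol
Ca²⁺ + 2e⁻ → Ca, so n(e⁻) = 2 × 0.3693 = 0.7386 mol
Q = 0.7386 × 96500 / 0.570 = 1.250×10^5 C
t = Q / I = 1.250×10^5 / 22.7 = 5507 s = 1.53 h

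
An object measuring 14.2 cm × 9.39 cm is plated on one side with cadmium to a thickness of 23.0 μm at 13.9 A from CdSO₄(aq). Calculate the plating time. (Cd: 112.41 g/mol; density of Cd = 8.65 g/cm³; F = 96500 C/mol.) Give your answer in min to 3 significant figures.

Plated area = 14.2 × 9.39 = 133.3 cm²
Volume = 133.3 × 23.0×10⁻⁴ cm = 0.3066 cm³
m(Cd) = 0.3066 × 8.65 = 2.652 g
n(Cd) = 2.652 / 112.41 = 0.02359 mol; n(e⁻) = 2 × 0.02359 = 0.04718 mol
Q = 0.04718 × 96500 = 4553 C
t = 4553 / 13.9 = 327.6 s = 5.46 min

5.46 min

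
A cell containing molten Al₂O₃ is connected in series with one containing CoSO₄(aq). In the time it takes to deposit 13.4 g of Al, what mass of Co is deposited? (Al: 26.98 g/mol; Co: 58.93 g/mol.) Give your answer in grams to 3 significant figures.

43.9 g

n(Al) = 13.4 / 26.98 = 0.4967 mol
Al³⁺ + 3e⁻ → Al, so n(e⁻) = 3 × 0.4967 = 1.490 mol
Since the cells are in series, n(e⁻) in the Co cell is also 1.490 mol.
Co²⁺ + 2e⁻ → Co, so n(Co) = 1.490 / 2 = 0.7450 mol
m(Co) = 0.7450 × 58.93 = 43.9 g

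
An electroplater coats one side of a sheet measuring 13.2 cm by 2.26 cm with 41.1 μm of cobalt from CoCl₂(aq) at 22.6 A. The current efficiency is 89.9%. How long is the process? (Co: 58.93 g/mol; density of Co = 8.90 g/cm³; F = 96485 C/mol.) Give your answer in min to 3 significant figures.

Plated area = 13.2 × 2.26 = 29.83 cm²
Volume = 29.83 × 41.1×10⁻⁴ cm = 0.1226 cm³
m(Co) = 0.1226 × 8.90 = 1.091 g
n(Co) = 1.091 / 58.93 = 0.01851 mol; n(e⁻) = 2 × 0.01851 = 0.03702 mol
Q = 0.03702 × 96485 / 0.899 = 3973 C
t = 3973 / 22.6 = 175.8 s = 2.93 min

2.93 min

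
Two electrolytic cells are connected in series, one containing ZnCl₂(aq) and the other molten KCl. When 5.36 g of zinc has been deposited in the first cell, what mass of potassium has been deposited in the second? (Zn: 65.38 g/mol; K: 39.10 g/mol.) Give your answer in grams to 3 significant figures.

6.41 g

n(Zn) = 5.36 / 65.38 = 0.08198 mol
Zn²⁺ + 2e⁻ → Zn, so n(e⁻) = 2 × 0.08198 = 0.1640 mol
The cells are in series, so the same charge (and hence the same n(e⁻) = 0.1640 mol) passes through both.
K⁺ + e⁻ → K, so n(K) = 0.1640 mol
m(K) = 0.1640 × 39.10 = 6.41 g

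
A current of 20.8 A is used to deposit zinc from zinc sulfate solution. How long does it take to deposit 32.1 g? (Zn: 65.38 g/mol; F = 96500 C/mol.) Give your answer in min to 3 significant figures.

n(Zn) = 32.1 / 65.38 = 0.4910 mol
Zn²⁺ + 2e⁻ → Zn, so n(e⁻) = 2 × 0.4910 = 0.9820 mol
Q = 0.9820 × 96500 = 94760 C
t = Q / I = 94760 / 20.8 = 4556 s = 75.9 min

75.9 min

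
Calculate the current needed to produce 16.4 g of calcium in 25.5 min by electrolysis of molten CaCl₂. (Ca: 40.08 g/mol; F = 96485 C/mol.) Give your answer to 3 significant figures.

51.6 A

n(Ca) = 16.4 / 40.08 = 0.4092 mol
Ca²⁺ + 2e⁻ → Ca, so n(e⁻) = 2 × 0.4092 = 0.8184 mol
Q = 0.8184 × 96485 = 78960 C
I = Q / t = 78960 / 1530 s = 51.6 A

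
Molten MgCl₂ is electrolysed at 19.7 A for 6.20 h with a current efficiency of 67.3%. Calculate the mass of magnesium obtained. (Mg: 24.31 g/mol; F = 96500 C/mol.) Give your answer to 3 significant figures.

37.3 g

Q = 19.7 × 22320 = 4.397×10^5 C
n(e⁻) = 4.397×10^5 / 96500 = 4.556 mol
Mg²⁺ + 2e⁻ → Mg, so theoretical m(Mg) = 2.278 × 24.31 = 55.38 g
Actual mass = 67.3% × 55.38 = 37.3 g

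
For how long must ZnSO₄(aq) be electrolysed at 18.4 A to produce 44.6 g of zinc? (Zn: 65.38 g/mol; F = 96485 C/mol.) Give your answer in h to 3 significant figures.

n(Zn) = 44.6 / 65.38 = 0.6822 mol
Zn²⁺ + 2e⁻ → Zn, so n(e⁻) = 2 × 0.6822 = 1.364 mol
Q = 1.364 × 96485 = 1.316×10^5 C
t = Q / I = 1.316×10^5 / 18.4 = 7152 s = 1.99 h

1.99 h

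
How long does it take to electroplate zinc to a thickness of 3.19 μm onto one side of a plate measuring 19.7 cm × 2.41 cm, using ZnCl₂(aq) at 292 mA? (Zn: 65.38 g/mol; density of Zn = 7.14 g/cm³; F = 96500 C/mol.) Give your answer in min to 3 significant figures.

Plated area = 19.7 × 2.41 = 47.48 cm²
Volume = 47.48 × 3.19×10⁻⁴ cm = 0.01515 cm³
m(Zn) = 0.01515 × 7.14 = 0.1082 g
n(Zn) = 0.1082 / 65.38 = 0.001655 mol; n(e⁻) = 2 × 0.001655 = 0.003310 mol
Q = 0.003310 × 96500 = 319.4 C
t = 319.4 / 0.292 = 1094 s = 18.2 min

18.2 min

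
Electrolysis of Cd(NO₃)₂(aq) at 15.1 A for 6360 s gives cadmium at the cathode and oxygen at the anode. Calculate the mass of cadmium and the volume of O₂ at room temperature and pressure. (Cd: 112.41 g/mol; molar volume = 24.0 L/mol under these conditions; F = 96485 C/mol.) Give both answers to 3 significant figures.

55.9 g Cd; 5.97 L O₂

Q = 15.1 × 6360 = 96040 C; n(e⁻) = 96040 / 96485 = 0.9954 mol
Cathode: Cd²⁺ + 2e⁻ → Cd → n(Cd) = 0.9954/2 = 0.4977 mol → 55.9 g
Anode: 2H₂O → O₂ + 4H⁺ + 4e⁻ → n(O₂) = 0.9954/4 = 0.2489 mol → 5.97 L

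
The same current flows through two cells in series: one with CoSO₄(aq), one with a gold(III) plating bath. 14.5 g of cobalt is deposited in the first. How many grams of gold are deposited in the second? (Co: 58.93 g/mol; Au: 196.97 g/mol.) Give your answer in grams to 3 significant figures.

32.3 g

n(Co) = 14.5 / 58.93 = 0.2461 mol
Co²⁺ + 2e⁻ → Co, so n(e⁻) = 2 × 0.2461 = 0.4922 mol
The cells are in series, so the same charge (and hence the same n(e⁻) = 0.4922 mol) passes through both.
Au³⁺ + 3e⁻ → Au, so n(Au) = 0.4922 / 3 = 0.1641 mol
m(Au) = 0.1641 × 196.97 = 32.3 g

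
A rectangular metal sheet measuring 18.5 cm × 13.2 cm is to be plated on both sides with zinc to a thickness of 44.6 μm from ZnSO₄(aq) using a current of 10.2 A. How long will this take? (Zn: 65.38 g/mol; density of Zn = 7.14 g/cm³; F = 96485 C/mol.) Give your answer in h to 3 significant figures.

Plated area = 2 × 18.5 × 13.2 = 488.4 cm²
Volume = 488.4 × 44.6×10⁻⁴ cm = 2.178 cm³
m(Zn) = 2.178 × 7.14 = 15.55 g
n(Zn) = 15.55 / 65.38 = 0.2378 mol; n(e⁻) = 2 × 0.2378 = 0.4756 mol
Q = 0.4756 × 96485 = 45890 C
t = 45890 / 10.2 = 4499 s = 1.25 h

1.25 h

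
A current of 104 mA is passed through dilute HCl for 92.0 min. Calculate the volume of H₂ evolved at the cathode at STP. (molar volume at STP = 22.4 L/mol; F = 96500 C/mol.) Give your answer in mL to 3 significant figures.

66.6 mL

Q = 0.104 A × 5520 s = 574.1 C
n(e⁻) = Q/F = 574.1/96500 = 0.005949 mol
2H⁺ + 2e⁻ → H₂, so n(H₂) = 0.005949 / 2 = 0.002975 mol
V = 0.002975 × 22.4 = 0.06664 L
= 66.6 mL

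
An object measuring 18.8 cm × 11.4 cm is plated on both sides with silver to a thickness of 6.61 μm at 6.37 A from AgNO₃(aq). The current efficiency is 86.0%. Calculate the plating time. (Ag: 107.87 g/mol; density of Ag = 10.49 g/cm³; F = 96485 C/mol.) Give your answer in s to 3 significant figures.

485 s

Plated area = 2 × 18.8 × 11.4 = 428.6 cm²
Volume = 428.6 × 6.61×10⁻⁴ cm = 0.2833 cm³
m(Ag) = 0.2833 × 10.49 = 2.972 g
n(Ag) = 2.972 / 107.87 = 0.02755 mol; n(e⁻) = 0.02755 mol
Q = 0.02755 × 96485 / 0.860 = 3091 C
t = 3091 / 6.37 = 485.2 s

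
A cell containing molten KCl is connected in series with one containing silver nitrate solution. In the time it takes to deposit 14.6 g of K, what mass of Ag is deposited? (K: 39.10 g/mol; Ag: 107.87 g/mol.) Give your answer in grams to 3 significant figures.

n(K) = 14.6 / 39.10 = 0.3734 mol
K⁺ + e⁻ → K, so n(e⁻) = 0.3734 mol
Same current for the same time ⇒ same n(e⁻) = 0.3734 mol in both cells.
Ag⁺ + e⁻ → Ag, so n(Ag) = 0.3734 mol
m(Ag) = 0.3734 × 107.87 = 40.3 g

40.3 g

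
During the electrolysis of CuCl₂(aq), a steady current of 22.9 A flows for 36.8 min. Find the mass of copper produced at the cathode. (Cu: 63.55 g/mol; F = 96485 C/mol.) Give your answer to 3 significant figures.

16.7 g

Q = It = 22.9 × 2208 = 50560 C
Moles of electrons = 50560 / 96485 = 0.5240 mol
Cu²⁺ + 2e⁻ → Cu, so n(Cu) = 0.5240 / 2 = 0.2620 mol
m = 0.2620 × 63.55 = 16.7 g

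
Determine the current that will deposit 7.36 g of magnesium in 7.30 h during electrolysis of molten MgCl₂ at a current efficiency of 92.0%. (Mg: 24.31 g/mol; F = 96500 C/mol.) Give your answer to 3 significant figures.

2.42 A

n(Mg) = 7.36 / 24.31 = 0.3028 mol
Mg²⁺ + 2e⁻ → Mg, so n(e⁻) = 2 × 0.3028 = 0.6056 mol
Q = 0.6056 × 96500 / 0.920 = 63520 C
I = Q / t = 63520 / 26280 s = 2.42 A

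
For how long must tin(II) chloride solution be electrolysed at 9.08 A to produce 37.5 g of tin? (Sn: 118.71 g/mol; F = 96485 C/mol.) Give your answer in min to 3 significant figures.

n(Sn) = 37.5 / 118.71 = 0.3159 mol
Sn²⁺ + 2e⁻ → Sn, so n(e⁻) = 2 × 0.3159 = 0.6318 mol
Q = 0.6318 × 96485 = 60960 C
t = Q / I = 60960 / 9.08 = 6714 s = 112 min

112 min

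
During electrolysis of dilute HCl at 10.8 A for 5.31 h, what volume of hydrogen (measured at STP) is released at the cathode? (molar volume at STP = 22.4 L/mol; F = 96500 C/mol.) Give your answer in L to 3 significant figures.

24.0 L

Charge passed = 10.8 × 19116 = 2.065×10^5 C
Moles of electrons = 2.065×10^5 / 96500 = 2.140 mol
2H⁺ + 2e⁻ → H₂, so n(H₂) = 2.140 / 2 = 1.070 mol
V = 1.070 × 22.4 = 23.97 L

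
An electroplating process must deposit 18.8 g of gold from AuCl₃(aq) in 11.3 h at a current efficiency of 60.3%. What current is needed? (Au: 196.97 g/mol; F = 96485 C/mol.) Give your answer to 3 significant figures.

n(Au) = 18.8 / 196.97 = 0.09545 mol
Au³⁺ + 3e⁻ → Au, so n(e⁻) = 3 × 0.09545 = 0.2864 mol
Q = 0.2864 × 96485 / 0.603 = 45830 C
I = Q / t = 45830 / 40680 s = 1.13 A

1.13 A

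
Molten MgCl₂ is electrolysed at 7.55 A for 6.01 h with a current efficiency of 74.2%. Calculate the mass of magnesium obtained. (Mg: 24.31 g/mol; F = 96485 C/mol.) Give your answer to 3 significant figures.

15.3 g

Q = 7.55 × 21636 = 1.634×10^5 C
n(e⁻) = 1.634×10^5 / 96485 = 1.694 mol
Mg²⁺ + 2e⁻ → Mg, so theoretical m(Mg) = 0.8470 × 24.31 = 20.59 g
Actual mass = 74.2% × 20.59 = 15.3 g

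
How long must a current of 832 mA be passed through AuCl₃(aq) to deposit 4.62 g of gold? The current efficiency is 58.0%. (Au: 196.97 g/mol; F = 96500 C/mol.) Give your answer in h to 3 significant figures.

n(Au) = 4.62 / 196.97 = 0.02346 mol
Au³⁺ + 3e⁻ → Au, so n(e⁻) = 3 × 0.02346 = 0.07038 mol
Q = 0.07038 × 96500 / 0.580 = 11710 C
t = Q / I = 11710 / 0.832 = 14070 s = 3.91 h

3.91 h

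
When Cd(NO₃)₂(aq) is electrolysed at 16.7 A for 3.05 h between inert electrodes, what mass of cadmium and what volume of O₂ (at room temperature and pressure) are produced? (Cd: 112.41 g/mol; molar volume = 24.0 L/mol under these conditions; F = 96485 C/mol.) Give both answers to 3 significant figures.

107 g Cd; 11.4 L O₂

Q = 16.7 × 10980 = 1.834×10^5 C; n(e⁻) = 1.834×10^5 / 96485 = 1.901 mol
Cathode: Cd²⁺ + 2e⁻ → Cd → n(Cd) = 1.901/2 = 0.9505 mol → 107 g
Anode: 2H₂O → O₂ + 4H⁺ + 4e⁻ → n(O₂) = 1.901/4 = 0.4753 mol → 11.4 L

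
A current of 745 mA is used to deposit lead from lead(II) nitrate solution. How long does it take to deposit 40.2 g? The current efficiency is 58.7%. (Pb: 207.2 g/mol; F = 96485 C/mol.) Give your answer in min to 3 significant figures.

n(Pb) = 40.2 / 207.2 = 0.1940 mol
Pb²⁺ + 2e⁻ → Pb, so n(e⁻) = 2 × 0.1940 = 0.3880 mol
Q = 0.3880 × 96485 / 0.587 = 63780 C
t = Q / I = 63780 / 0.745 = 85610 s = 1430 min

1430 min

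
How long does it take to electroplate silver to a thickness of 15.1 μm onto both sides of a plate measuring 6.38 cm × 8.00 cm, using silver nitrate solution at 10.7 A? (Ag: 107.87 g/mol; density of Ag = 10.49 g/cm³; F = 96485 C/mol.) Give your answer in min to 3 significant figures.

2.25 min

Plated area = 2 × 6.38 × 8.00 = 102.1 cm²
Volume = 102.1 × 15.1×10⁻⁴ cm = 0.1542 cm³
m(Ag) = 0.1542 × 10.49 = 1.618 g
n(Ag) = 1.618 / 107.87 = 0.01500 mol; n(e⁻) = 0.01500 mol
Q = 0.01500 × 96485 = 1447 C
t = 1447 / 10.7 = 135.2 s = 2.25 min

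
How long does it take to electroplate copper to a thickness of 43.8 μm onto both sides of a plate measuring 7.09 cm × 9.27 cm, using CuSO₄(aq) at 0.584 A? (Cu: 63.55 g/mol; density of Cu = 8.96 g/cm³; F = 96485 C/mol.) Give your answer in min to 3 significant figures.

Plated area = 2 × 7.09 × 9.27 = 131.4 cm²
Volume = 131.4 × 43.8×10⁻⁴ cm = 0.5755 cm³
m(Cu) = 0.5755 × 8.96 = 5.156 g
n(Cu) = 5.156 / 63.55 = 0.08113 mol; n(e⁻) = 2 × 0.08113 = 0.1623 mol
Q = 0.1623 × 96485 = 15660 C
t = 15660 / 0.584 = 26820 s = 447 min

447 min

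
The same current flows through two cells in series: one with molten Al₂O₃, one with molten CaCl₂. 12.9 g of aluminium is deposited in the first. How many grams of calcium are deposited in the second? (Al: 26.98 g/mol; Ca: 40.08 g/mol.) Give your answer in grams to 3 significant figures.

28.7 g

n(Al) = 12.9 / 26.98 = 0.4781 mol
Al³⁺ + 3e⁻ → Al, so n(e⁻) = 3 × 0.4781 = 1.434 mol
Same current for the same time ⇒ same n(e⁻) = 1.434 mol in both cells.
Ca²⁺ + 2e⁻ → Ca, so n(Ca) = 1.434 / 2 = 0.7170 mol
m(Ca) = 0.7170 × 40.08 = 28.7 g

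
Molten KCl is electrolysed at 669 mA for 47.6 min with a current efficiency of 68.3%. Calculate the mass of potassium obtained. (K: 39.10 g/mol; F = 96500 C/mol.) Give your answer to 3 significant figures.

0.529 g

Q = 0.669 × 2856 = 1911 C
n(e⁻) = 1911 / 96500 = 0.01980 mol
K⁺ + e⁻ → K, so theoretical m(K) = 0.01980 × 39.10 = 0.7742 g
Actual mass = 68.3% × 0.7742 = 0.529 g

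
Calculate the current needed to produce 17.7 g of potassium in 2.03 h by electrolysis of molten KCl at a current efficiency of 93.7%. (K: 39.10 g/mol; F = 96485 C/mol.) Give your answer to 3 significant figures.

n(K) = 17.7 / 39.10 = 0.4527 mol
K⁺ + e⁻ → K, so n(e⁻) = 0.4527 mol
Q = 0.4527 × 96485 / 0.937 = 46620 C
I = Q / t = 46620 / 7308 s = 6.38 A

6.38 A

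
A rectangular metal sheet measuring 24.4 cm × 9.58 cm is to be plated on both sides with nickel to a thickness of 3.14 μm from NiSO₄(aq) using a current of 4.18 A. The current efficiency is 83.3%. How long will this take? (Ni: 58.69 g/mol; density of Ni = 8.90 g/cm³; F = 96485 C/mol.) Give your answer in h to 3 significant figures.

Plated area = 2 × 24.4 × 9.58 = 467.5 cm²
Volume = 467.5 × 3.14×10⁻⁴ cm = 0.1468 cm³
m(Ni) = 0.1468 × 8.90 = 1.307 g
n(Ni) = 1.307 / 58.69 = 0.02227 mol; n(e⁻) = 2 × 0.02227 = 0.04454 mol
Q = 0.04454 × 96485 / 0.833 = 5159 C
t = 5159 / 4.18 = 1234 s = 0.343 h

0.343 h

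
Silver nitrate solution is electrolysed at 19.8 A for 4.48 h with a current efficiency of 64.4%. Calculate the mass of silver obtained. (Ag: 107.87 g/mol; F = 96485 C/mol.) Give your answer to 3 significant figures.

Q = 19.8 × 16128 = 3.193×10^5 C
n(e⁻) = 3.193×10^5 / 96485 = 3.309 mol
Ag⁺ + e⁻ → Ag, so theoretical m(Ag) = 3.309 × 107.87 = 356.9 g
Actual mass = 64.4% × 356.9 = 230 g

230 g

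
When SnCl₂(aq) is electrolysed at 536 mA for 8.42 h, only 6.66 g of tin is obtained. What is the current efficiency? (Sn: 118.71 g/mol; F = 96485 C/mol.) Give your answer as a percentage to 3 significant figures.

66.6%

Q = 0.536 × 30312 = 16250 C
n(e⁻) = 16250 / 96485 = 0.1684 mol
Sn²⁺ + 2e⁻ → Sn, so theoretical n(Sn) = 0.08420 mol → 9.995 g
Efficiency = 6.66 / 9.995 = 0.6663 = 66.6%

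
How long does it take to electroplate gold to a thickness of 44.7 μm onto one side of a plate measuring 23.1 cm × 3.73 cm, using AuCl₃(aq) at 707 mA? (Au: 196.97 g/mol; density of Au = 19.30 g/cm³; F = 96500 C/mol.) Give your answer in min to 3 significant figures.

258 min

Plated area = 23.1 × 3.73 = 86.16 cm²
Volume = 86.16 × 44.7×10⁻⁴ cm = 0.3851 cm³
m(Au) = 0.3851 × 19.30 = 7.432 g
n(Au) = 7.432 / 196.97 = 0.03773 mol; n(e⁻) = 3 × 0.03773 = 0.1132 mol
Q = 0.1132 × 96500 = 10920 C
t = 10920 / 0.707 = 15450 s = 258 min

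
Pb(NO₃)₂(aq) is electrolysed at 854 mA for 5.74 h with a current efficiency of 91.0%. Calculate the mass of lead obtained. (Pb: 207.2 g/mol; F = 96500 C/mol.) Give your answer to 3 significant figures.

Q = 0.854 × 20664 = 17650 C
n(e⁻) = 17650 / 96500 = 0.1829 mol
Pb²⁺ + 2e⁻ → Pb, so theoretical m(Pb) = 0.09145 × 207.2 = 18.95 g
Actual mass = 91.0% × 18.95 = 17.2 g

17.2 g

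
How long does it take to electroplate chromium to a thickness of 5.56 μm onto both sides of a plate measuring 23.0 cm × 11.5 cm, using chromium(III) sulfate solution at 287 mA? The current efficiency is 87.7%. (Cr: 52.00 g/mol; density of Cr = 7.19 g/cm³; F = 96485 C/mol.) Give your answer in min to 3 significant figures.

Plated area = 2 × 23.0 × 11.5 = 529.0 cm²
Volume = 529.0 × 5.56×10⁻⁴ cm = 0.2941 cm³
m(Cr) = 0.2941 × 7.19 = 2.115 g
n(Cr) = 2.115 / 52.00 = 0.04067 mol; n(e⁻) = 3 × 0.04067 = 0.1220 mol
Q = 0.1220 × 96485 / 0.877 = 13420 C
t = 13420 / 0.287 = 46760 s = 779 min

779 min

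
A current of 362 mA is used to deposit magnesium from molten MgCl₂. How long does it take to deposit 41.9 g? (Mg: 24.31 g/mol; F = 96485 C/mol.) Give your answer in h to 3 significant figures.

n(Mg) = 41.9 / 24.31 = 1.724 mol
Mg²⁺ + 2e⁻ → Mg, so n(e⁻) = 2 × 1.724 = 3.448 mol
Q = 3.448 × 96485 = 3.327×10^5 C
t = Q / I = 3.327×10^5 / 0.362 = 9.191×10^5 s = 255 h

255 h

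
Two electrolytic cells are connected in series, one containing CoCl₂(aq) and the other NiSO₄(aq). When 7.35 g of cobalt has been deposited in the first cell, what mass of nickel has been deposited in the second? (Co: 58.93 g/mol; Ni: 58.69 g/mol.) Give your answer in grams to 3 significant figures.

n(Co) = 7.35 / 58.93 = 0.1247 mol
Co²⁺ + 2e⁻ → Co, so n(e⁻) = 2 × 0.1247 = 0.2494 mol
Same current for the same time ⇒ same n(e⁻) = 0.2494 mol in both cells.
Ni²⁺ + 2e⁻ → Ni, so n(Ni) = 0.2494 / 2 = 0.1247 mol
m(Ni) = 0.1247 × 58.69 = 7.32 g

7.32 g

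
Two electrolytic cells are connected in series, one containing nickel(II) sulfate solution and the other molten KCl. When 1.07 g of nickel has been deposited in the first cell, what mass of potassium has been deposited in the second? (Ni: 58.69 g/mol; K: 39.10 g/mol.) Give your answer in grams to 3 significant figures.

n(Ni) = 1.07 / 58.69 = 0.01823 mol
Ni²⁺ + 2e⁻ → Ni, so n(e⁻) = 2 × 0.01823 = 0.03646 mol
The cells are in series, so the same charge (and hence the same n(e⁻) = 0.03646 mol) passes through both.
K⁺ + e⁻ → K, so n(K) = 0.03646 mol
m(K) = 0.03646 × 39.10 = 1.43 g

1.43 g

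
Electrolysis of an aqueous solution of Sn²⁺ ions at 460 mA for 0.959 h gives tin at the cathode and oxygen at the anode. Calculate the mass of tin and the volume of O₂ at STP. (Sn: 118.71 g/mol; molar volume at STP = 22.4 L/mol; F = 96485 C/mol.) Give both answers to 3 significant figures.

0.977 g Sn; 0.0922 L O₂

Q = 0.460 × 3452.4 = 1588 C; n(e⁻) = 1588 / 96485 = 0.01646 mol
Cathode: Sn²⁺ + 2e⁻ → Sn → n(Sn) = 0.01646/2 = 0.008230 mol → 0.977 g
Anode: 2H₂O → O₂ + 4H⁺ + 4e⁻ → n(O₂) = 0.01646/4 = 0.004115 mol → 0.0922 L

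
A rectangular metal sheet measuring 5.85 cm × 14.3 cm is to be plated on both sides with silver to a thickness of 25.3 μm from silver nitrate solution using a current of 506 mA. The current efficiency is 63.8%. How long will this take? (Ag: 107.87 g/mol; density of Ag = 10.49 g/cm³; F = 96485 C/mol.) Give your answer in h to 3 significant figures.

3.42 h

Plated area = 2 × 5.85 × 14.3 = 167.3 cm²
Volume = 167.3 × 25.3×10⁻⁴ cm = 0.4233 cm³
m(Ag) = 0.4233 × 10.49 = 4.440 g
n(Ag) = 4.440 / 107.87 = 0.04116 mol; n(e⁻) = 0.04116 mol
Q = 0.04116 × 96485 / 0.638 = 6225 C
t = 6225 / 0.506 = 12300 s = 3.42 h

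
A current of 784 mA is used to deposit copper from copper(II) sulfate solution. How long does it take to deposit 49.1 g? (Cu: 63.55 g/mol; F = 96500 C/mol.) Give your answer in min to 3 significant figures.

3170 min

n(Cu) = 49.1 / 63.55 = 0.7726 mol
Cu²⁺ + 2e⁻ → Cu, so n(e⁻) = 2 × 0.7726 = 1.545 mol
Q = 1.545 × 96500 = 1.491×10^5 C
t = Q / I = 1.491×10^5 / 0.784 = 1.902×10^5 s = 3170 min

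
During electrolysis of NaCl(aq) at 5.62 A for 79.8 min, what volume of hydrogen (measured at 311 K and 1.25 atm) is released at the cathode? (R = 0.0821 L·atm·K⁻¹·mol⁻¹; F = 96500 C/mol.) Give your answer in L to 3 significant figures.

Q = It = 5.62 × 4788 = 26910 C
n(e⁻) = 26910 / 96500 = 0.2789 mol
2H⁺ + 2e⁻ → H₂, so n(H₂) = 0.2789 / 2 = 0.1395 mol
V = nRT/P = 0.1395 × 0.0821 × 311 / 1.25 = 2.849 L

2.85 L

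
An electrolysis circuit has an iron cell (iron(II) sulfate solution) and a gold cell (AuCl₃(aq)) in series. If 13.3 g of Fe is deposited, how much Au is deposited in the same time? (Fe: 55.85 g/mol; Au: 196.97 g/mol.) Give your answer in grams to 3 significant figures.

31.3 g

n(Fe) = 13.3 / 55.85 = 0.2381 mol
Fe²⁺ + 2e⁻ → Fe, so n(e⁻) = 2 × 0.2381 = 0.4762 mol
Same current for the same time ⇒ same n(e⁻) = 0.4762 mol in both cells.
Au³⁺ + 3e⁻ → Au, so n(Au) = 0.4762 / 3 = 0.1587 mol
m(Au) = 0.1587 × 196.97 = 31.3 g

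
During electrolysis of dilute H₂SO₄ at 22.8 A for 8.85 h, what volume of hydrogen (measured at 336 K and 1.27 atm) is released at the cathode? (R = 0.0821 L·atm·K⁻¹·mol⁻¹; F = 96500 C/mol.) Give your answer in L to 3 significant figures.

Q = It = 22.8 × 31860 = 7.264×10^5 C
n(e⁻) = Q/F = 7.264×10^5/96500 = 7.527 mol
2H⁺ + 2e⁻ → H₂, so n(H₂) = 7.527 / 2 = 3.764 mol
V = nRT/P = 3.764 × 0.0821 × 336 / 1.27 = 81.76 L

81.8 L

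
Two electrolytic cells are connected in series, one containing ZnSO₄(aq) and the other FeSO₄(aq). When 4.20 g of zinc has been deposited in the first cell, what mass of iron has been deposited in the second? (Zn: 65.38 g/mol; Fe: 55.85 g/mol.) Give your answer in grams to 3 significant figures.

n(Zn) = 4.20 / 65.38 = 0.06424 mol
Zn²⁺ + 2e⁻ → Zn, so n(e⁻) = 2 × 0.06424 = 0.1285 mol
Since the cells are in series, n(e⁻) in the Fe cell is also 0.1285 mol.
Fe²⁺ + 2e⁻ → Fe, so n(Fe) = 0.1285 / 2 = 0.06425 mol
m(Fe) = 0.06425 × 55.85 = 3.59 g

3.59 g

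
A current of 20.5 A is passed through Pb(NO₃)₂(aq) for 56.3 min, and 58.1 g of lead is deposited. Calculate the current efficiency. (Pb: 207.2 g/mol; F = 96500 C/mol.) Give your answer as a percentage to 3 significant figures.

78.2%

Q = 20.5 × 3378 = 69250 C
n(e⁻) = 69250 / 96500 = 0.7176 mol
Pb²⁺ + 2e⁻ → Pb, so theoretical n(Pb) = 0.3588 mol → 74.34 g
Efficiency = 58.1 / 74.34 = 0.7815 = 78.2%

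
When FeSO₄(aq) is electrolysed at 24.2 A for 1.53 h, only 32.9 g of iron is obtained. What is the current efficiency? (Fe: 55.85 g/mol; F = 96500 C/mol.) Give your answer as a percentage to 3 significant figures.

85.3%

Q = 24.2 × 5508 = 1.333×10^5 C
n(e⁻) = 1.333×10^5 / 96500 = 1.381 mol
Fe²⁺ + 2e⁻ → Fe, so theoretical n(Fe) = 0.6905 mol → 38.56 g
Efficiency = 32.9 / 38.56 = 0.8532 = 85.3%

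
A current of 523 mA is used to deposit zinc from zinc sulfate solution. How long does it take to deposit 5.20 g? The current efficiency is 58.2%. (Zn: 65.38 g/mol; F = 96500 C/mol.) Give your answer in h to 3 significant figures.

14.0 h

n(Zn) = 5.20 / 65.38 = 0.07954 mol
Zn²⁺ + 2e⁻ → Zn, so n(e⁻) = 2 × 0.07954 = 0.1591 mol
Q = 0.1591 × 96500 / 0.582 = 26380 C
t = Q / I = 26380 / 0.523 = 50440 s = 14.0 h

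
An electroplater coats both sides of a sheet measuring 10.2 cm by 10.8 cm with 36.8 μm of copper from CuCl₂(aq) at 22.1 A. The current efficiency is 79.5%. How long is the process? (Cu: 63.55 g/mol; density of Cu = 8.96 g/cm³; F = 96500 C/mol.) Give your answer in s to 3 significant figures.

Plated area = 2 × 10.2 × 10.8 = 220.3 cm²
Volume = 220.3 × 36.8×10⁻⁴ cm = 0.8107 cm³
m(Cu) = 0.8107 × 8.96 = 7.264 g
n(Cu) = 7.264 / 63.55 = 0.1143 mol; n(e⁻) = 2 × 0.1143 = 0.2286 mol
Q = 0.2286 × 96500 / 0.795 = 27750 C
t = 27750 / 22.1 = 1256 s

1260 s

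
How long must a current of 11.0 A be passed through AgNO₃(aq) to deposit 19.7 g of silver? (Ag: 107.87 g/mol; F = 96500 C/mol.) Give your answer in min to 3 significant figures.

26.7 min

n(Ag) = 19.7 / 107.87 = 0.1826 mol
Ag⁺ + e⁻ → Ag, so n(e⁻) = 0.1826 mol
Q = 0.1826 × 96500 = 17620 C
t = Q / I = 17620 / 11.0 = 1602 s = 26.7 min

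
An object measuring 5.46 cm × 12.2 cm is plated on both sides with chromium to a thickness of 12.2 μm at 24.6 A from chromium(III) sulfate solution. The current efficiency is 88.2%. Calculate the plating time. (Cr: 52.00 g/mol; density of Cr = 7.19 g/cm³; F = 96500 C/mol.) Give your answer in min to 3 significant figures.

5.00 min

Plated area = 2 × 5.46 × 12.2 = 133.2 cm²
Volume = 133.2 × 12.2×10⁻⁴ cm = 0.1625 cm³
m(Cr) = 0.1625 × 7.19 = 1.168 g
n(Cr) = 1.168 / 52.00 = 0.02246 mol; n(e⁻) = 3 × 0.02246 = 0.06738 mol
Q = 0.06738 × 96500 / 0.882 = 7372 C
t = 7372 / 24.6 = 299.7 s = 5.00 min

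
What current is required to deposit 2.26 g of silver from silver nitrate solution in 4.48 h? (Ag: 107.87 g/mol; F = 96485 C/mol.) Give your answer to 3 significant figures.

n(Ag) = 2.26 / 107.87 = 0.02095 mol
Ag⁺ + e⁻ → Ag, so n(e⁻) = 0.02095 mol
Q = 0.02095 × 96485 = 2021 C
I = Q / t = 2021 / 16128 s = 0.125 A

0.125 A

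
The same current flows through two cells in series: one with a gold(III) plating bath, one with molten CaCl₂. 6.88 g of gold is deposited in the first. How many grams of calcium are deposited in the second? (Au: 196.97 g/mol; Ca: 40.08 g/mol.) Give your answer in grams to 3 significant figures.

n(Au) = 6.88 / 196.97 = 0.03493 mol
Au³⁺ + 3e⁻ → Au, so n(e⁻) = 3 × 0.03493 = 0.1048 mol
In series, the same 0.1048 mol of electrons flows through the second cell.
Ca²⁺ + 2e⁻ → Ca, so n(Ca) = 0.1048 / 2 = 0.05240 mol
m(Ca) = 0.05240 × 40.08 = 2.10 g

2.10 g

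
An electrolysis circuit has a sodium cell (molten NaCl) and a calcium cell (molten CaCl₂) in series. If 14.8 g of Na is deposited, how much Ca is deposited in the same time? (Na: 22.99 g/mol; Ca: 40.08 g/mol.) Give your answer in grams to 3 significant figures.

12.9 g

n(Na) = 14.8 / 22.99 = 0.6438 mol
Na⁺ + e⁻ → Na, so n(e⁻) = 0.6438 mol
Since the cells are in series, n(e⁻) in the Ca cell is also 0.6438 mol.
Ca²⁺ + 2e⁻ → Ca, so n(Ca) = 0.6438 / 2 = 0.3219 mol
m(Ca) = 0.3219 × 40.08 = 12.9 g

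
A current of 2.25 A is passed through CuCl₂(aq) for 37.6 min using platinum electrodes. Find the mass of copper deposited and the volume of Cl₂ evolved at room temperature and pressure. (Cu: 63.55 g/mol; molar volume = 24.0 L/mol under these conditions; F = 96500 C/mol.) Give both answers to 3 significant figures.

1.67 g Cu; 0.631 L Cl₂

Q = 2.25 × 2256 = 5076 C; n(e⁻) = 5076 / 96500 = 0.05260 mol
Cathode: Cu²⁺ + 2e⁻ → Cu → n(Cu) = 0.05260/2 = 0.02630 mol → 1.67 g
Anode: 2Cl⁻ → Cl₂ + 2e⁻ → n(Cl₂) = 0.05260/2 = 0.02630 mol → 0.631 L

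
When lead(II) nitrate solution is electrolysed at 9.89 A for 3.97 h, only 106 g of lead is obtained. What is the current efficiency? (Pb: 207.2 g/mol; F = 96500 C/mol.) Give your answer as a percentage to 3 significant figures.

69.9%

Q = 9.89 × 14292 = 1.413×10^5 C
n(e⁻) = 1.413×10^5 / 96500 = 1.464 mol
Pb²⁺ + 2e⁻ → Pb, so theoretical n(Pb) = 0.7320 mol → 151.7 g
Efficiency = 106 / 151.7 = 0.6987 = 69.9%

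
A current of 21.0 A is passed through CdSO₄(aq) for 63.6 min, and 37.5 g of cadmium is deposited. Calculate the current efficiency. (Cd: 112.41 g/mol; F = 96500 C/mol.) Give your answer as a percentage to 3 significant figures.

Q = 21.0 × 3816 = 80140 C
n(e⁻) = 80140 / 96500 = 0.8305 mol
Cd²⁺ + 2e⁻ → Cd, so theoretical n(Cd) = 0.4153 mol → 46.68 g
Efficiency = 37.5 / 46.68 = 0.8033 = 80.3%

80.3%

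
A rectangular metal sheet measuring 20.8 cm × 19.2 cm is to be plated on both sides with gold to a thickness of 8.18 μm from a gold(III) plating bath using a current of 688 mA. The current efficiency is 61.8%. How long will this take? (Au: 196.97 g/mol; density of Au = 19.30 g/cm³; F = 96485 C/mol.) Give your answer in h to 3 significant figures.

Plated area = 2 × 20.8 × 19.2 = 798.7 cm²
Volume = 798.7 × 8.18×10⁻⁴ cm = 0.6533 cm³
m(Au) = 0.6533 × 19.30 = 12.61 g
n(Au) = 12.61 / 196.97 = 0.06402 mol; n(e⁻) = 3 × 0.06402 = 0.1921 mol
Q = 0.1921 × 96485 / 0.618 = 29990 C
t = 29990 / 0.688 = 43590 s = 12.1 h

12.1 h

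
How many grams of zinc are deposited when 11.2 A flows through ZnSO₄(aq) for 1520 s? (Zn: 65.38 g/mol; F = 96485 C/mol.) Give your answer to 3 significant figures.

5.77 g

Q = It = 11.2 × 1520 = 17020 C
Moles of electrons = 17020 / 96485 = 0.1764 mol
Zn²⁺ + 2e⁻ → Zn, so n(Zn) = 0.1764 / 2 = 0.08820 mol
m = 0.08820 × 65.38 = 5.77 g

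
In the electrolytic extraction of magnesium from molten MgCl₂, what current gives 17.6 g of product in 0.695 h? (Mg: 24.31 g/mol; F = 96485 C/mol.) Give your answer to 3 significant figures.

55.8 A

n(Mg) = 17.6 / 24.31 = 0.7240 mol
Mg²⁺ + 2e⁻ → Mg, so n(e⁻) = 2 × 0.7240 = 1.448 mol
Q = 1.448 × 96485 = 1.397×10^5 C
I = Q / t = 1.397×10^5 / 2502 s = 55.8 A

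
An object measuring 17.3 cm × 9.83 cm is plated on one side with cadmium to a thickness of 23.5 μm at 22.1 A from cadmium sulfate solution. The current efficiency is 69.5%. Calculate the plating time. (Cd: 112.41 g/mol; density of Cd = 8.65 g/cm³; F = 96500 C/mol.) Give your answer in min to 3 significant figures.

Plated area = 17.3 × 9.83 = 170.1 cm²
Volume = 170.1 × 23.5×10⁻⁴ cm = 0.3997 cm³
m(Cd) = 0.3997 × 8.65 = 3.457 g
n(Cd) = 3.457 / 112.41 = 0.03075 mol; n(e⁻) = 2 × 0.03075 = 0.06150 mol
Q = 0.06150 × 96500 / 0.695 = 8539 C
t = 8539 / 22.1 = 386.4 s = 6.44 min

6.44 min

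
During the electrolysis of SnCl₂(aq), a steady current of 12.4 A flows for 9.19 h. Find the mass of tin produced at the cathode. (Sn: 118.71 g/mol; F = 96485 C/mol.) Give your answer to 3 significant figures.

Q = 12.4 A × 33084 s = 4.102×10^5 C
Moles of electrons = 4.102×10^5 / 96485 = 4.251 mol
Sn²⁺ + 2e⁻ → Sn, so n(Sn) = 4.251 / 2 = 2.126 mol
m = 2.126 × 118.71 = 252 g

252 g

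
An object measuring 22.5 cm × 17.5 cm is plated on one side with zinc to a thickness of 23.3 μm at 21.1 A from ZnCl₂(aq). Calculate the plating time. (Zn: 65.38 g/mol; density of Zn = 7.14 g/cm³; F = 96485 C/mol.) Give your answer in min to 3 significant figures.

15.3 min

Plated area = 22.5 × 17.5 = 393.8 cm²
Volume = 393.8 × 23.3×10⁻⁴ cm = 0.9176 cm³
m(Zn) = 0.9176 × 7.14 = 6.552 g
n(Zn) = 6.552 / 65.38 = 0.1002 mol; n(e⁻) = 2 × 0.1002 = 0.2004 mol
Q = 0.2004 × 96485 = 19340 C
t = 19340 / 21.1 = 916.6 s = 15.3 min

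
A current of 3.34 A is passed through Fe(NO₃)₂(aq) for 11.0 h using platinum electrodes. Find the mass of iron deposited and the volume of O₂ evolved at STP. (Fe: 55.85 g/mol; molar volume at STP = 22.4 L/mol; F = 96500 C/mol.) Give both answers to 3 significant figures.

Q = 3.34 × 39600 = 1.323×10^5 C; n(e⁻) = 1.323×10^5 / 96500 = 1.371 mol
Cathode: Fe²⁺ + 2e⁻ → Fe → n(Fe) = 1.371/2 = 0.6855 mol → 38.3 g
Anode: 2H₂O → O₂ + 4H⁺ + 4e⁻ → n(O₂) = 1.371/4 = 0.3428 mol → 7.68 L

38.3 g Fe; 7.68 L O₂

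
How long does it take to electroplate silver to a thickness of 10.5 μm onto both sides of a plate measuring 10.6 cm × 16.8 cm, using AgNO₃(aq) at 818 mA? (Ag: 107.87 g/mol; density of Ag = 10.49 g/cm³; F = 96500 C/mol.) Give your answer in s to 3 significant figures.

4290 s

Plated area = 2 × 10.6 × 16.8 = 356.2 cm²
Volume = 356.2 × 10.5×10⁻⁴ cm = 0.3740 cm³
m(Ag) = 0.3740 × 10.49 = 3.923 g
n(Ag) = 3.923 / 107.87 = 0.03637 mol; n(e⁻) = 0.03637 mol
Q = 0.03637 × 96500 = 3510 C
t = 3510 / 0.818 = 4291 s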